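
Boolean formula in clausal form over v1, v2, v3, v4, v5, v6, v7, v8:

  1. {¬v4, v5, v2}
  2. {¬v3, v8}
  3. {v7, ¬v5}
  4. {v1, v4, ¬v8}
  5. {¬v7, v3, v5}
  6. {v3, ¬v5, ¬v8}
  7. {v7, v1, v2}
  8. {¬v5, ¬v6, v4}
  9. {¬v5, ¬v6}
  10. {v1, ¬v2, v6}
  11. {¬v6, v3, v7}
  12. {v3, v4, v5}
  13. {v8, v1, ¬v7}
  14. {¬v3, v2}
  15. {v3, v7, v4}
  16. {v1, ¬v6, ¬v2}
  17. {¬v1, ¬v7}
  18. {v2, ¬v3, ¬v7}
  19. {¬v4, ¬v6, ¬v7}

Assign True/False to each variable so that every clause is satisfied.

Try v1 = True.
  then v7 is forced to False.
  then v5 is forced to False.
The remaining clauses are satisfied by v2 = True, v3 = True, v4 = False, v6 = False, v8 = True.
Every clause has at least one true literal under this assignment.

v1 = True  v2 = True  v3 = True  v4 = False  v5 = False  v6 = False  v7 = False  v8 = True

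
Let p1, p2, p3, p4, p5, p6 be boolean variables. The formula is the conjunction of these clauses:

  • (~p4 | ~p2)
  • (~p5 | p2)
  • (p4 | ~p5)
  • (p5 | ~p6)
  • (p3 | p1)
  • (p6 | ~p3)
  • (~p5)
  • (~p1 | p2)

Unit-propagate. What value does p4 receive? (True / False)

False

Unit clause (~p5) sets p5 = False.
(~p6 | p5): since p5 = False, the clause reduces to (~p6). p6 = False.
In (~p3 | p6), p6 is now false; ~p3 must hold, so p3 = False.
In (p3 | p1), p3 is now false; p1 must hold, so p1 = True.
From (~p1 | p2) and p1 = True: p2 = True.
From (~p4 | ~p2) and p2 = True: p4 = False.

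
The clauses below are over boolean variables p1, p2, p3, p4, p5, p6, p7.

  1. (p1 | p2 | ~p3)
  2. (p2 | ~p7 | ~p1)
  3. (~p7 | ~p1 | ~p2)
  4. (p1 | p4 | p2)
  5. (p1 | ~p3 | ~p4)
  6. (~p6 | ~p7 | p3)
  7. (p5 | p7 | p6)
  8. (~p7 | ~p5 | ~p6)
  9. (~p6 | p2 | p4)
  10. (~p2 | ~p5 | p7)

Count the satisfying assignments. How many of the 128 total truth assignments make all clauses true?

Split on p2, then p7.
  p2=1, p7=1: 7 of the 32 assignments to (p1,p3,p4,p5,p6) work.
  p2=1, p7=0: 7 of the 32 assignments to (p1,p3,p4,p5,p6) work.
  p2=0, p7=1: remaining (p1,p3,p4,p5,p6) ∈ {(0,0,1,0,0); (0,0,1,1,0)} — 2.
  p2=0, p7=0: 11 of the 32 assignments to (p1,p3,p4,p5,p6) work.
Total: 7 + 7 + 2 + 11 = 27.

27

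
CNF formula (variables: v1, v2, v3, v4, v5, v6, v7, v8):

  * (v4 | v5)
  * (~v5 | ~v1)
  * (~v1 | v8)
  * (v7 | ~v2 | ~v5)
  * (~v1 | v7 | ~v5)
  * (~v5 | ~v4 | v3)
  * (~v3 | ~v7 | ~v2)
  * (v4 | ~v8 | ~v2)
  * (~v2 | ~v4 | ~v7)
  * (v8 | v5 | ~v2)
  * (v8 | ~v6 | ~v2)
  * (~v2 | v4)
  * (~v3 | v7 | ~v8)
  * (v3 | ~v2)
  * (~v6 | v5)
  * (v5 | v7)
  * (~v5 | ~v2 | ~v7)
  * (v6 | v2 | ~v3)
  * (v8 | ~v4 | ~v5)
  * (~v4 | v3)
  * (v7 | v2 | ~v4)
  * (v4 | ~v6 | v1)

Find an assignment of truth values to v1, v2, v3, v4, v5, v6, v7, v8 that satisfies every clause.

v1=F, v2=F, v3=F, v4=F, v5=T, v6=F, v7=T, v8=T

Try v1 = False.
Set v2 = False and propagate.
For the remaining variables, v3 = False, v4 = False, v5 = True, v6 = False, v7 = True, v8 = True works.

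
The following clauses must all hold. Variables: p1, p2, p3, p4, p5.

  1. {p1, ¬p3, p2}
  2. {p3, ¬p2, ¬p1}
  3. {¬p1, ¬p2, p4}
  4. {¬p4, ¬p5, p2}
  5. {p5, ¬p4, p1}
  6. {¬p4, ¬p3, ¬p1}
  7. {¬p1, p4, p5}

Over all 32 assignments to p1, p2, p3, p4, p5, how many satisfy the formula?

Case analysis on p1 and p4:
  p1=1, p4=1: remaining (p2,p3,p5) ∈ {(0,0,0)} — 1.
  p1=1, p4=0: remaining (p2,p3,p5) ∈ {(0,0,1); (0,1,1)} — 2.
  p1=0, p4=1: remaining (p2,p3,p5) ∈ {(1,0,1); (1,1,1)} — 2.
  p1=0, p4=0: p5 free; 3 ways for (p2,p3) × 2^1 = 6.
Total: 1 + 2 + 2 + 6 = 11.

11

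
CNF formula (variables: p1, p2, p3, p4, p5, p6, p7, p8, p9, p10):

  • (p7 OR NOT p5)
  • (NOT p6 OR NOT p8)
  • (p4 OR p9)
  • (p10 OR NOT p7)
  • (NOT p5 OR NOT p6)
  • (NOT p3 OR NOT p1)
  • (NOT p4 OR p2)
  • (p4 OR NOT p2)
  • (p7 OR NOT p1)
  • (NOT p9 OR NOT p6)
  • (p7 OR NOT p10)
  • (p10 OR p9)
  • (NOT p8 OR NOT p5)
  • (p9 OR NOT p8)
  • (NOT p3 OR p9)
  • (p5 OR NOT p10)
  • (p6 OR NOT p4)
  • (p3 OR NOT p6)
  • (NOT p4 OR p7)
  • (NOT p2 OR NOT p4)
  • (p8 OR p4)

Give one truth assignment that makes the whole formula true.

p1=False, p2=False, p3=True, p4=False, p5=False, p6=False, p7=False, p8=True, p9=True, p10=False

Check each clause:
  1. (p7 OR NOT p5) — NOT p5 is true.
  2. (NOT p8 OR NOT p6) — NOT p6 is true.
  3. (p4 OR p9) — p9 is true.
  4. (p10 OR NOT p7) — NOT p7 is true.
  5. (NOT p5 OR NOT p6) — NOT p6 is true.
  6. (NOT p3 OR NOT p1) — NOT p1 is true.
  7. (p2 OR NOT p4) — NOT p4 is true.
  8. (p4 OR NOT p2) — NOT p2 is true.
  9. (NOT p1 OR p7) — NOT p1 is true.
  10. (NOT p6 OR NOT p9) — NOT p6 is true.
  11. (NOT p10 OR p7) — NOT p10 is true.
  12. (p10 OR p9) — p9 is true.
  13. (NOT p8 OR NOT p5) — NOT p5 is true.
  14. (p9 OR NOT p8) — p9 is true.
  15. (p9 OR NOT p3) — p9 is true.
  16. (p5 OR NOT p10) — NOT p10 is true.
  17. (p6 OR NOT p4) — NOT p4 is true.
  18. (NOT p6 OR p3) — NOT p6 is true.
  19. (NOT p4 OR p7) — NOT p4 is true.
  20. (NOT p2 OR NOT p4) — NOT p4 is true.
  21. (p4 OR p8) — p8 is true.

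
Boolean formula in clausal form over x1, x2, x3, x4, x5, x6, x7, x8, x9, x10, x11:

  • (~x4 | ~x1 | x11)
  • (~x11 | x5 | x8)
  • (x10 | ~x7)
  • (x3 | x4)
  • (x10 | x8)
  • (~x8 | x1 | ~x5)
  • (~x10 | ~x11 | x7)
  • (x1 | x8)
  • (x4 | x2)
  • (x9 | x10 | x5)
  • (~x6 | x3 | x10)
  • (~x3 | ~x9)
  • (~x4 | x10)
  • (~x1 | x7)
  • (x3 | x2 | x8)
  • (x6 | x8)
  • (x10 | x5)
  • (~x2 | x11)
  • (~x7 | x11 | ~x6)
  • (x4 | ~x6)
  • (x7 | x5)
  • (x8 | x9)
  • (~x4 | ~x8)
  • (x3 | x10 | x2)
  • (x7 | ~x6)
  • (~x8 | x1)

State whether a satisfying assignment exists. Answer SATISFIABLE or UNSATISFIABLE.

Set x1 = True and propagate.
  then x7 is forced to True.
  then x10 is forced to True.
The remaining clauses are satisfied by x2 = True, x3 = False, x4 = True, x5 = True, x6 = True, x8 = False, x9 = True, x11 = True.
Every clause has at least one true literal under this assignment.
So x1=True, x2=True, x3=False, x4=True, x5=True, x6=True, x7=True, x8=False, x9=True, x10=True, x11=True is a satisfying assignment.

SATISFIABLE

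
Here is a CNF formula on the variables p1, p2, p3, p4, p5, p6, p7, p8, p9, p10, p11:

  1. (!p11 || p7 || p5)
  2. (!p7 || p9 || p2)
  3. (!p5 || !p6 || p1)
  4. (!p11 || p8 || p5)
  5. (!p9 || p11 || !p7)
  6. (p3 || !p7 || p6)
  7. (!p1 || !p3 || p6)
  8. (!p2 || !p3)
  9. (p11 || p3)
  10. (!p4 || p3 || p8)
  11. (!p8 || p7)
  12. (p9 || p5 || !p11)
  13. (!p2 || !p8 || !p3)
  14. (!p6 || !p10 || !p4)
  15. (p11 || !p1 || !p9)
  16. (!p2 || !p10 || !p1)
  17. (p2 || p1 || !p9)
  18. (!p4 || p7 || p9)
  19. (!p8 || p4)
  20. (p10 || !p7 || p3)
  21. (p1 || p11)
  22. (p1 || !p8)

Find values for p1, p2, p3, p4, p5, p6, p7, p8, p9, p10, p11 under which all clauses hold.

p1 = True, p2 = False, p3 = False, p4 = False, p5 = True, p6 = True, p7 = False, p8 = False, p9 = True, p10 = True, p11 = True

Check each clause:
  1. (!p11 || p7 || p5) — p5 is true.
  2. (p2 || !p7 || p9) — p9 is true.
  3. (!p6 || p1 || !p5) — p1 is true.
  4. (p5 || p8 || !p11) — p5 is true.
  5. (!p7 || !p9 || p11) — !p7 is true.
  6. (p3 || !p7 || p6) — !p7 is true.
  7. (p6 || !p3 || !p1) — !p3 is true.
  8. (!p3 || !p2) — !p3 is true.
  9. (p11 || p3) — p11 is true.
  10. (!p4 || p3 || p8) — !p4 is true.
  11. (p7 || !p8) — !p8 is true.
  12. (p5 || !p11 || p9) — p9 is true.
  13. (!p3 || !p2 || !p8) — !p8 is true.
  14. (!p10 || !p4 || !p6) — !p4 is true.
  15. (p11 || !p9 || !p1) — p11 is true.
  16. (!p10 || !p2 || !p1) — !p2 is true.
  17. (!p9 || p2 || p1) — p1 is true.
  18. (!p4 || p7 || p9) — p9 is true.
  19. (p4 || !p8) — !p8 is true.
  20. (p3 || !p7 || p10) — !p7 is true.
  21. (p1 || p11) — p1 is true.
  22. (!p8 || p1) — !p8 is true.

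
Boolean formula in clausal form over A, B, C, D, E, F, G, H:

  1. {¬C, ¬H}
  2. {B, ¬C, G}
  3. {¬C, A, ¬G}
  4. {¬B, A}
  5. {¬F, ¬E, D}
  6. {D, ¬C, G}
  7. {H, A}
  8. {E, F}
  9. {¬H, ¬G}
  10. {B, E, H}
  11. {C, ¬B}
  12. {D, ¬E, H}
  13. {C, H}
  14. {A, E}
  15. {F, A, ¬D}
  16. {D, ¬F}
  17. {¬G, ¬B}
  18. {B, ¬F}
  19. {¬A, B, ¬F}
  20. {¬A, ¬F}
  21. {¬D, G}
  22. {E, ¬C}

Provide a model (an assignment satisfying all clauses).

A = T, B = F, C = T, D = T, E = T, F = F, G = T, H = F

Check each clause:
  1. {¬H, ¬C} — ¬H is true.
  2. {¬C, B, G} — G is true.
  3. {¬C, A, ¬G} — A is true.
  4. {¬B, A} — A is true.
  5. {¬F, D, ¬E} — ¬F is true.
  6. {G, ¬C, D} — D is true.
  7. {A, H} — A is true.
  8. {F, E} — E is true.
  9. {¬G, ¬H} — ¬H is true.
  10. {E, H, B} — E is true.
  11. {¬B, C} — C is true.
  12. {H, D, ¬E} — D is true.
  13. {H, C} — C is true.
  14. {E, A} — A is true.
  15. {¬D, F, A} — A is true.
  16. {¬F, D} — ¬F is true.
  17. {¬G, ¬B} — ¬B is true.
  18. {¬F, B} — ¬F is true.
  19. {¬F, B, ¬A} — ¬F is true.
  20. {¬F, ¬A} — ¬F is true.
  21. {G, ¬D} — G is true.
  22. {E, ¬C} — E is true.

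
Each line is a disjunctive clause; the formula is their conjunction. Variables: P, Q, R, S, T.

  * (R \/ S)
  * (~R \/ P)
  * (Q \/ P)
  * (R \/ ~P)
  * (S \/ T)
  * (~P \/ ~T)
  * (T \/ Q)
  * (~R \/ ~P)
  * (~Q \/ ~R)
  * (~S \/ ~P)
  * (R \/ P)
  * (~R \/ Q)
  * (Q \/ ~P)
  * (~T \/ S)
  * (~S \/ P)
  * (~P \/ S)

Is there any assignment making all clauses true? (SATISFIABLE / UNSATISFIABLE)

P = True:
  propagation gives R=True; an empty clause results — contradiction.
P = False:
  propagation gives R=False; an empty clause results — contradiction.
Every branch closes, so no satisfying assignment exists.

UNSATISFIABLE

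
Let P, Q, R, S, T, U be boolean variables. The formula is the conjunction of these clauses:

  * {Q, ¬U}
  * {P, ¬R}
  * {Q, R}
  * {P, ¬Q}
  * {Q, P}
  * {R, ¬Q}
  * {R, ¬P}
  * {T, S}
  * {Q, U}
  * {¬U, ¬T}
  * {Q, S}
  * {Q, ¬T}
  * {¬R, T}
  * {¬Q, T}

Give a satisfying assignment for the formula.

P=1, Q=1, R=1, S=1, T=1, U=0

Check each clause:
  1. {¬U, Q} — ¬U is true.
  2. {P, ¬R} — P is true.
  3. {Q, R} — Q is true.
  4. {P, ¬Q} — P is true.
  5. {P, Q} — P is true.
  6. {R, ¬Q} — R is true.
  7. {R, ¬P} — R is true.
  8. {T, S} — S is true.
  9. {U, Q} — Q is true.
  10. {¬T, ¬U} — ¬U is true.
  11. {Q, S} — Q is true.
  12. {¬T, Q} — Q is true.
  13. {¬R, T} — T is true.
  14. {T, ¬Q} — T is true.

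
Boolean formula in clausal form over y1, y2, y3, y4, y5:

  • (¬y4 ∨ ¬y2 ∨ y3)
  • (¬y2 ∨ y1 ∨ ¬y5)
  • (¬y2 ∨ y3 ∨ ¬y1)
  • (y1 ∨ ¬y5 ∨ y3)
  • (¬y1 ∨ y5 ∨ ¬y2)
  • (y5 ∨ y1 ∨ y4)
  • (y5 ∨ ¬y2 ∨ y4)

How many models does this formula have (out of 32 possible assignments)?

Split on y1, then y2.
  y1=T, y2=T: remaining (y3,y4,y5) ∈ {(T,F,T); (T,T,T)} — 2.
  y1=T, y2=F: y3, y4, y5 free → 2^3 = 8.
  y1=F, y2=T: remaining (y3,y4,y5) ∈ {(T,T,F)} — 1.
  y1=F, y2=F: remaining (y3,y4,y5) ∈ {(F,T,F); (T,F,T); (T,T,F); (T,T,T)} — 4.
Total: 2 + 8 + 1 + 4 = 15.

15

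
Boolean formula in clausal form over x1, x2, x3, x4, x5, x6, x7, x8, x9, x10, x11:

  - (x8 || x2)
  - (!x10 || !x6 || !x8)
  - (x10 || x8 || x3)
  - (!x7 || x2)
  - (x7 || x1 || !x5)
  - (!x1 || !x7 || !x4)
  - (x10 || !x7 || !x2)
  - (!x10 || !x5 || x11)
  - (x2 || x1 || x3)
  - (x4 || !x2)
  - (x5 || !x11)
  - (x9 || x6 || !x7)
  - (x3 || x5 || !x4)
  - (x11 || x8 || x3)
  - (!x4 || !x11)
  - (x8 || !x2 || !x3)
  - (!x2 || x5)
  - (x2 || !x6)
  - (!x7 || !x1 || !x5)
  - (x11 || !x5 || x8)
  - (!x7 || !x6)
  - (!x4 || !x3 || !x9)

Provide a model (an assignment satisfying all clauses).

x1=T, x2=F, x3=F, x4=F, x5=T, x6=F, x7=F, x8=T, x9=F, x10=T, x11=T

Try x1 = True.
The remaining clauses are satisfied by x2 = False, x3 = False, x4 = False, x5 = True, x6 = False, x7 = False, x8 = True, x9 = False, x10 = True, x11 = True.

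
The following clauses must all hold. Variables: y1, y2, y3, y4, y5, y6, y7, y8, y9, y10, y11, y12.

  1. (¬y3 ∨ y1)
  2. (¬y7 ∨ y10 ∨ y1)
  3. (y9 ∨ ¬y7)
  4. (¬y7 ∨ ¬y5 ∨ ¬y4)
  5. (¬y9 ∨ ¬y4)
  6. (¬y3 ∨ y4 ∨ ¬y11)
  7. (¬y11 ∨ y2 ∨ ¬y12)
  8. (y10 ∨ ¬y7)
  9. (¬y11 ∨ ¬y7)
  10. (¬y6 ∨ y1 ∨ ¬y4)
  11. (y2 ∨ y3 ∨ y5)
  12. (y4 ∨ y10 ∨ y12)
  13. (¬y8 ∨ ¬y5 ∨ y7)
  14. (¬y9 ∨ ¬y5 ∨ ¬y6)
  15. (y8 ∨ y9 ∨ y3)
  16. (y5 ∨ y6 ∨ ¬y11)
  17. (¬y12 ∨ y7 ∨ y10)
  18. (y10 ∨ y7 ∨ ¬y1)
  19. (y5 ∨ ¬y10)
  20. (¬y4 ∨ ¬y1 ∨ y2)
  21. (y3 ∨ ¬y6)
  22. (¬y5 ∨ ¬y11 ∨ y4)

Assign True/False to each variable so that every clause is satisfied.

y2 occurs only positively in the remaining clauses — set y2 = True.
Pure literal: y11 appears only negated; assign y11 = False.
Try y1 = True.
The remaining clauses are satisfied by y3 = True, y4 = False, y5 = True, y6 = True, y7 = False, y8 = False, y9 = False, y10 = True, y12 = True.

y1 = True, y2 = True, y3 = True, y4 = False, y5 = True, y6 = True, y7 = False, y8 = False, y9 = False, y10 = True, y11 = False, y12 = True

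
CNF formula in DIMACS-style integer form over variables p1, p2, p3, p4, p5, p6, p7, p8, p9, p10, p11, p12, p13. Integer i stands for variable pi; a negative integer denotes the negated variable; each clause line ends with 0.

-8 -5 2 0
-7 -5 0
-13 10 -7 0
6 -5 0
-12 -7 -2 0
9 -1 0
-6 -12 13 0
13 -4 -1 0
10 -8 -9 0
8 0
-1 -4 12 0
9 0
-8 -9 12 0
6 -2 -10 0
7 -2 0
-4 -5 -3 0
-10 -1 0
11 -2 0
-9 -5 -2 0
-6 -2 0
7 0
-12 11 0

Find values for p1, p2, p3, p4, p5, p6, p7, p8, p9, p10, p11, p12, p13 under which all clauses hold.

(p8) is a unit clause, so p8 = True.
Unit propagation: (p9) forces p9 = True.
(p10) is a unit clause, so p10 = True.
(p12) is a unit clause, so p12 = True.
(¬p1) is a unit clause, so p1 = False.
The clause (p7) is unit: p7 must be True.
(¬p5) is a unit clause, so p5 = False.
The clause (¬p2) is unit: p2 must be False.
Unit propagation: (p11) forces p11 = True.
p6 occurs only negated in the remaining clauses — set p6 = False.
p13 occurs only positively in the remaining clauses — set p13 = True.
p3, p4 are now unconstrained; take p3 = True, p4 = False.
Every clause has at least one true literal under this assignment.

p1 = False, p2 = False, p3 = True, p4 = False, p5 = False, p6 = False, p7 = True, p8 = True, p9 = True, p10 = True, p11 = True, p12 = True, p13 = True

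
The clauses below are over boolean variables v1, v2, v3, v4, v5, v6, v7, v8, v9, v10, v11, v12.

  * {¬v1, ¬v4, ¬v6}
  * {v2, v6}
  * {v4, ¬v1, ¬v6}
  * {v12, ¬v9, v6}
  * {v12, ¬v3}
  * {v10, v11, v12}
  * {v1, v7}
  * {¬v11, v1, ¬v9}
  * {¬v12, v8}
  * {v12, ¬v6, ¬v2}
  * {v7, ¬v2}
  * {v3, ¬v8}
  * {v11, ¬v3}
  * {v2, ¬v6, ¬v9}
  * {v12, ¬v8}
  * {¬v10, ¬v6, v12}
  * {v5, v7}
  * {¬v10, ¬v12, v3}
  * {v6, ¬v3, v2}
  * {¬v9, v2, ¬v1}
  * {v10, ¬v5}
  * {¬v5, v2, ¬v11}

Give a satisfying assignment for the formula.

v7 occurs only positively in the remaining clauses — set v7 = True.
v9 occurs only negated in the remaining clauses — set v9 = False.
Try v1 = False.
Try v2 = True.
The remaining clauses are satisfied by v3 = False, v4 = False, v5 = False, v6 = False, v8 = False, v10 = True, v11 = False, v12 = False.
Every clause has at least one true literal under this assignment.

v1 = False, v2 = True, v3 = False, v4 = False, v5 = False, v6 = False, v7 = True, v8 = False, v9 = False, v10 = True, v11 = False, v12 = False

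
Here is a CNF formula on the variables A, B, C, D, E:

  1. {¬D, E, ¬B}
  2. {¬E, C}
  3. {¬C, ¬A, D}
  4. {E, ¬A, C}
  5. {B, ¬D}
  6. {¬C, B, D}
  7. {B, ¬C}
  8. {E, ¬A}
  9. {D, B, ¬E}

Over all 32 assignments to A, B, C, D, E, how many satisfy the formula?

Satisfying assignments:
  A=F B=F C=F D=F E=F
  A=F B=T C=F D=F E=F
  A=F B=T C=T D=F E=F
  A=F B=T C=T D=F E=T
  A=F B=T C=T D=T E=T
  A=T B=T C=T D=T E=T
Count: 6.

6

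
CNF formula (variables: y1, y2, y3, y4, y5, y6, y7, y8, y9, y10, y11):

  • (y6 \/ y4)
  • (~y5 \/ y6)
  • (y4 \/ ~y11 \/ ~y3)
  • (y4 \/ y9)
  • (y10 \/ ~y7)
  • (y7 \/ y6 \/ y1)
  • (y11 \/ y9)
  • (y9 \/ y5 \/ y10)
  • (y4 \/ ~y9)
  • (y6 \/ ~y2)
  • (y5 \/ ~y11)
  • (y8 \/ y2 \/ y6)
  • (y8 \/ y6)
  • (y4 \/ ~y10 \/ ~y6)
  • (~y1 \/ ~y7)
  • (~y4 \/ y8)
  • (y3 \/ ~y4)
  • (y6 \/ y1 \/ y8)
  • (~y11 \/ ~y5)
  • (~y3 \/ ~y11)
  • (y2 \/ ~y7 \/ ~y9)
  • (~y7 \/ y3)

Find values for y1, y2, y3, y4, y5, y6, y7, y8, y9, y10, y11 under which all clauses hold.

y8 occurs only positively in the remaining clauses — set y8 = True.
Set y1 = False and propagate.
The remaining clauses are satisfied by y2 = False, y3 = True, y4 = True, y5 = True, y6 = True, y7 = False, y9 = True, y10 = False, y11 = False.
Every clause has at least one true literal under this assignment.

y1=F, y2=F, y3=T, y4=T, y5=T, y6=T, y7=F, y8=T, y9=T, y10=F, y11=F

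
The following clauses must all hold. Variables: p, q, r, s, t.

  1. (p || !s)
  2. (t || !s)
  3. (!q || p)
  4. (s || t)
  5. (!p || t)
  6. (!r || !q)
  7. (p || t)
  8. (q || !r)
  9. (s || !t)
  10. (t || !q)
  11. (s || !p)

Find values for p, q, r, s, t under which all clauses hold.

p=1  q=0  r=0  s=1  t=1

Check each clause:
  1. (!s || p) — p is true.
  2. (t || !s) — t is true.
  3. (p || !q) — p is true.
  4. (s || t) — s is true.
  5. (!p || t) — t is true.
  6. (!q || !r) — !r is true.
  7. (t || p) — p is true.
  8. (!r || q) — !r is true.
  9. (!t || s) — s is true.
  10. (t || !q) — t is true.
  11. (s || !p) — s is true.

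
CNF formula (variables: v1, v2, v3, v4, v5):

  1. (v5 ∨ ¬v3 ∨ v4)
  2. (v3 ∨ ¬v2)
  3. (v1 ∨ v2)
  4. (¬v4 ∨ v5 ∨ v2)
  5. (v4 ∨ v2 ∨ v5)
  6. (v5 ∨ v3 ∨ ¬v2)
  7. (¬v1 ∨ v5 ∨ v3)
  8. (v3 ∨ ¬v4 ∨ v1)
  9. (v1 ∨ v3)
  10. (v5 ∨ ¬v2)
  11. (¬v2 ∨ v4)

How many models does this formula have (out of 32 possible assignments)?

6

The models are:
  v1=0 v2=1 v3=1 v4=1 v5=1
  v1=1 v2=0 v3=0 v4=0 v5=1
  v1=1 v2=0 v3=0 v4=1 v5=1
  v1=1 v2=0 v3=1 v4=0 v5=1
  v1=1 v2=0 v3=1 v4=1 v5=1
  v1=1 v2=1 v3=1 v4=1 v5=1
Count: 6.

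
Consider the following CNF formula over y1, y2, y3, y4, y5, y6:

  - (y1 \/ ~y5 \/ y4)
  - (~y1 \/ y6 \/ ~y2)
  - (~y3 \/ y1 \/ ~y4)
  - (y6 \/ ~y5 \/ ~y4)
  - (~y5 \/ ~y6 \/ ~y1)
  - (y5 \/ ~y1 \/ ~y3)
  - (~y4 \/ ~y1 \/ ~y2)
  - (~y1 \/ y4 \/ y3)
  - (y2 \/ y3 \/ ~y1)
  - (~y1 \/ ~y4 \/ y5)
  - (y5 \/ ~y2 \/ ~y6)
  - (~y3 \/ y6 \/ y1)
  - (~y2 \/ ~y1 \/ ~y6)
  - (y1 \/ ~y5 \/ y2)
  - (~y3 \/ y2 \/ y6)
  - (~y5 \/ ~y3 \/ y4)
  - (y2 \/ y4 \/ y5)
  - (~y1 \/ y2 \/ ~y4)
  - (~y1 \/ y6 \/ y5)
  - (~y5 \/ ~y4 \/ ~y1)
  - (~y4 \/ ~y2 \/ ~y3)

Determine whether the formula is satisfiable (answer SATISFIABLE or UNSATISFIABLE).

SATISFIABLE

Branch on y1: take y1 = False.
Set y2 = True and propagate.
Branch on y3: take y3 = False.
For the remaining variables, y4 = True, y5 = False, y6 = False works.
So y1=0, y2=1, y3=0, y4=1, y5=0, y6=0 is a satisfying assignment.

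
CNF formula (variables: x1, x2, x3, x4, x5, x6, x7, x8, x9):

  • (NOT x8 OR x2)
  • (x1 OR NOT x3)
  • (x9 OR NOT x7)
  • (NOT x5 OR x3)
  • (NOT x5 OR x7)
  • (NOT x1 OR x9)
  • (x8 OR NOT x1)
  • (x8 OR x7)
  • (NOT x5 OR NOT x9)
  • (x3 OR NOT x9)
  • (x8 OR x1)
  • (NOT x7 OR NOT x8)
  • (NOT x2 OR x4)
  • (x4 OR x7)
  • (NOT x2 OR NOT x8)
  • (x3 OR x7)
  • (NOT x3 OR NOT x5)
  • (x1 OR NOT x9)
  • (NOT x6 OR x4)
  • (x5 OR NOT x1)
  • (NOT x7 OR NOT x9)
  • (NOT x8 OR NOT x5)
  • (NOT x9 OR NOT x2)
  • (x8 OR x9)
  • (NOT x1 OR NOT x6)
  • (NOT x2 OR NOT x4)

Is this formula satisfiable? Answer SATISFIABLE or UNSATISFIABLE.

x8 = True:
  propagation gives x2=True; an empty clause results — contradiction.
x8 = False:
  propagation gives x1=False; an empty clause results — contradiction.
Every branch closes, so no satisfying assignment exists.

UNSATISFIABLE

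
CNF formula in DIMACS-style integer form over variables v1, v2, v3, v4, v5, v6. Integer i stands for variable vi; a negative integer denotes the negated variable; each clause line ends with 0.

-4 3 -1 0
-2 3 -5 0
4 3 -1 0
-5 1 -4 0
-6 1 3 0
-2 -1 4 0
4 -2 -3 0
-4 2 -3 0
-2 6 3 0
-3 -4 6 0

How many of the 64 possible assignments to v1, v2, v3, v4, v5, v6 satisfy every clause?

14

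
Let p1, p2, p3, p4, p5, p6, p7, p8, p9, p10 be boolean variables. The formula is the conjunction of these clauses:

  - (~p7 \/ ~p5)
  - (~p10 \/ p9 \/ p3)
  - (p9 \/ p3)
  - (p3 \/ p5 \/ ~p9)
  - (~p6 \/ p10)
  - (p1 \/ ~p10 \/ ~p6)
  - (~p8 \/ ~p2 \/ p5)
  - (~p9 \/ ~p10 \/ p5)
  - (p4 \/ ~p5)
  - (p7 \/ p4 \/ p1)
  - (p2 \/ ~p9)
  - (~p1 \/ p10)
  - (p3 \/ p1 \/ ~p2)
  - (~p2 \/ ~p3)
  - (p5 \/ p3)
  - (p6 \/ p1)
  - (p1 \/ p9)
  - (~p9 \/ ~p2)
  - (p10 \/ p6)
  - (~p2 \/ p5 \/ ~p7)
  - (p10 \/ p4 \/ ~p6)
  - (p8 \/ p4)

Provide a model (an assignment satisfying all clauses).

p1=True  p2=False  p3=True  p4=True  p5=True  p6=False  p7=False  p8=False  p9=False  p10=True

Check each clause:
  1. (~p7 \/ ~p5) — ~p7 is true.
  2. (p9 \/ p3 \/ ~p10) — p3 is true.
  3. (p9 \/ p3) — p3 is true.
  4. (p5 \/ p3 \/ ~p9) — p3 is true.
  5. (~p6 \/ p10) — ~p6 is true.
  6. (~p10 \/ ~p6 \/ p1) — p1 is true.
  7. (p5 \/ ~p8 \/ ~p2) — ~p8 is true.
  8. (~p9 \/ ~p10 \/ p5) — p5 is true.
  9. (~p5 \/ p4) — p4 is true.
  10. (p7 \/ p1 \/ p4) — p1 is true.
  11. (p2 \/ ~p9) — ~p9 is true.
  12. (p10 \/ ~p1) — p10 is true.
  13. (~p2 \/ p1 \/ p3) — p1 is true.
  14. (~p3 \/ ~p2) — ~p2 is true.
  15. (p3 \/ p5) — p3 is true.
  16. (p1 \/ p6) — p1 is true.
  17. (p1 \/ p9) — p1 is true.
  18. (~p2 \/ ~p9) — ~p2 is true.
  19. (p10 \/ p6) — p10 is true.
  20. (~p2 \/ ~p7 \/ p5) — ~p7 is true.
  21. (~p6 \/ p10 \/ p4) — ~p6 is true.
  22. (p8 \/ p4) — p4 is true.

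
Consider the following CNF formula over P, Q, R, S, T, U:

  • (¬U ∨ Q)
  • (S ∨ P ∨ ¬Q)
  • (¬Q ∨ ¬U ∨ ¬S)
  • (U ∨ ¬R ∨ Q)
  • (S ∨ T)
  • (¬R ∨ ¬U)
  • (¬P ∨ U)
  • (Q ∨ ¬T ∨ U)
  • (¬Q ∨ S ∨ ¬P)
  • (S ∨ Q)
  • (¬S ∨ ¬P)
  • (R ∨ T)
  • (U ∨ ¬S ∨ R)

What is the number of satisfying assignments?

2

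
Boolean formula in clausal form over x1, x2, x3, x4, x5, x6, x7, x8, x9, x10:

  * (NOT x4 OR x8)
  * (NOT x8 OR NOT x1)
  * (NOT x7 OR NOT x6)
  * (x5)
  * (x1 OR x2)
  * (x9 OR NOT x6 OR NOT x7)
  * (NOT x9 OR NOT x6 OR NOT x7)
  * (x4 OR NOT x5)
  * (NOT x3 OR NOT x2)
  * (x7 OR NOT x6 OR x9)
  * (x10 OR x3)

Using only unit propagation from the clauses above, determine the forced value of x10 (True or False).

True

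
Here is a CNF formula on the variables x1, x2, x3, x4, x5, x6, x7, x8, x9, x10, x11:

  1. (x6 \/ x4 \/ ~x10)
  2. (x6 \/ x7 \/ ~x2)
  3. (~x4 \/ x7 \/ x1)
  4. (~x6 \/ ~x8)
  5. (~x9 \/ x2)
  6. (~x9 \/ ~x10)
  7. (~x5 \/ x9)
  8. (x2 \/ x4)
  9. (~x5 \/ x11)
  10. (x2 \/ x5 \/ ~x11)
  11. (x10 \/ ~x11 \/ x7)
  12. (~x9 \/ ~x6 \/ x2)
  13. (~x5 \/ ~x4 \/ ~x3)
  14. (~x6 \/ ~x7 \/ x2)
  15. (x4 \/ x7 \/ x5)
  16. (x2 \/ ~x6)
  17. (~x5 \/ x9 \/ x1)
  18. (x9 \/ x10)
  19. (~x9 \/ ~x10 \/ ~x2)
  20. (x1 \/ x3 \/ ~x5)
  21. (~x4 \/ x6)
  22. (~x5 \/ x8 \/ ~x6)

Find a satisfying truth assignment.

Pure literal: x1 appears only positively; assign x1 = True.
Branch on x2: take x2 = True.
Branch on x3: take x3 = False.
Try x4 = True.
  then x6 is forced to True.
  then x8 is forced to False.
  then x5 is forced to False.
The remaining clauses are satisfied by x7 = False, x9 = True, x10 = False, x11 = False.
Every clause has at least one true literal under this assignment.

x1 = True, x2 = True, x3 = False, x4 = True, x5 = False, x6 = True, x7 = False, x8 = False, x9 = True, x10 = False, x11 = False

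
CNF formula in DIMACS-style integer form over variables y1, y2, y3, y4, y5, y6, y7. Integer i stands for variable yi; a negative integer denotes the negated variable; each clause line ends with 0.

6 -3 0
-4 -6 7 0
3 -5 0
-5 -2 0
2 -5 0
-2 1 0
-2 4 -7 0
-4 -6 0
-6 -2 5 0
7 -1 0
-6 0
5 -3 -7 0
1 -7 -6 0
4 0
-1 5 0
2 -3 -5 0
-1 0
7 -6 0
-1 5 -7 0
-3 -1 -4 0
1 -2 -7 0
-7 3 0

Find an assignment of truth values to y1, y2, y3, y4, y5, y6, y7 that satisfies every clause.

Unit propagation: (~y6) forces y6 = False.
The clause (~y3) is unit: y3 must be False.
The clause (~y5) is unit: y5 must be False.
The clause (y4) is unit: y4 must be True.
(~y1) is a unit clause, so y1 = False.
Unit propagation: (~y2) forces y2 = False.
(~y7) is a unit clause, so y7 = False.
Every clause has at least one true literal under this assignment.

y1=False, y2=False, y3=False, y4=True, y5=False, y6=False, y7=False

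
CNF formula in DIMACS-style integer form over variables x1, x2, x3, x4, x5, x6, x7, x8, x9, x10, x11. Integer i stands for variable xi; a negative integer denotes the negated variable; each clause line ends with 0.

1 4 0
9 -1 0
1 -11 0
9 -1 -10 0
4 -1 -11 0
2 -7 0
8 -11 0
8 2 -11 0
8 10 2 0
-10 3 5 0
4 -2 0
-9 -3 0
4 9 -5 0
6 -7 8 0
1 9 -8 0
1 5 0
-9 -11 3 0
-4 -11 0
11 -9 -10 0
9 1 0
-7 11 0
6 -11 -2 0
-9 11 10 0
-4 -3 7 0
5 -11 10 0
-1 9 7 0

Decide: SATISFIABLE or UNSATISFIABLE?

x11 = True:
  propagation gives x1=True, x9=True, x4=True; an empty clause results — contradiction.
x11 = False:
  x9 = True:
    propagation gives x3=False, x10=False; an empty clause results — contradiction.
  x9 = False:
    propagation gives x1=False; an empty clause results — contradiction.
Every branch closes, so no satisfying assignment exists.

UNSATISFIABLE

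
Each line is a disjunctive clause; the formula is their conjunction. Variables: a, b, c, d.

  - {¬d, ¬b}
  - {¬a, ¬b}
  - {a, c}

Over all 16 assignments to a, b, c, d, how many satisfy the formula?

7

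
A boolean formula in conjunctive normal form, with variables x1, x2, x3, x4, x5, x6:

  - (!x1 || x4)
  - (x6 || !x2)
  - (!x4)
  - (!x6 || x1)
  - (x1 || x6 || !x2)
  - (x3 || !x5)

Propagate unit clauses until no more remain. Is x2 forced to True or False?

False

(!x4) is a unit clause: x4 = False.
In (!x1 || x4), x4 is now false; !x1 must hold, so x1 = False.
In (x1 || !x6), x1 is now false; !x6 must hold, so x6 = False.
In (!x2 || x6), x6 is now false; !x2 must hold, so x2 = False.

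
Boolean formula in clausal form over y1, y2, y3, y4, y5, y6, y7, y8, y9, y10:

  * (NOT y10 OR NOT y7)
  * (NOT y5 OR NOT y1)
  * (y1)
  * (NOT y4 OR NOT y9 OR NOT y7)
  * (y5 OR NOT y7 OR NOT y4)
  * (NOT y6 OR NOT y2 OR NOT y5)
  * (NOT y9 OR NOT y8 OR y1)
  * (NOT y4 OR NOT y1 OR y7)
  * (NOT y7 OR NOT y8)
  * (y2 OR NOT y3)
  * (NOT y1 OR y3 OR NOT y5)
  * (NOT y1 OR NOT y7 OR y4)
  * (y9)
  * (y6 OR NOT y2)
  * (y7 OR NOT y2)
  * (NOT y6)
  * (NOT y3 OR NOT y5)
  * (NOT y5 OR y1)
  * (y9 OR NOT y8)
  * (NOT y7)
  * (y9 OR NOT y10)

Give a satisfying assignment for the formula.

(y1) is a unit clause, so y1 = True.
(NOT y5) is a unit clause, so y5 = False.
(y9) is a unit clause, so y9 = True.
Unit propagation: (NOT y6) forces y6 = False.
The clause (NOT y2) is unit: y2 must be False.
(NOT y3) is a unit clause, so y3 = False.
Unit propagation: (NOT y7) forces y7 = False.
Unit propagation: (NOT y4) forces y4 = False.
y8, y10 are now unconstrained; take y8 = True, y10 = True.

y1 = True, y2 = False, y3 = False, y4 = False, y5 = False, y6 = False, y7 = False, y8 = True, y9 = True, y10 = True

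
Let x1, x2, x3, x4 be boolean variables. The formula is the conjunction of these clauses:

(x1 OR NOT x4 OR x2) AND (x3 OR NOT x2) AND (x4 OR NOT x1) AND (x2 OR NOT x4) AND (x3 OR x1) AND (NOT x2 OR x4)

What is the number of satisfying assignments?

The models are:
  x1=0 x2=0 x3=1 x4=0
  x1=0 x2=1 x3=1 x4=1
  x1=1 x2=1 x3=1 x4=1
Count: 3.

3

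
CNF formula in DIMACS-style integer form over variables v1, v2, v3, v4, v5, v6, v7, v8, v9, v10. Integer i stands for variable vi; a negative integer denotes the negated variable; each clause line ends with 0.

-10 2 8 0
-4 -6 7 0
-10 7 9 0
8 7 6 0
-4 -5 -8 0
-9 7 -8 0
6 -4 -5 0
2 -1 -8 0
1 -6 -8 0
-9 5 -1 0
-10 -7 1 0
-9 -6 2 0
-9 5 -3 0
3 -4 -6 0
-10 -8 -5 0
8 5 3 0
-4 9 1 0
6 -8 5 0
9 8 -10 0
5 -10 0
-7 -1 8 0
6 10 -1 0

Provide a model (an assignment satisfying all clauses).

v1=F  v2=T  v3=T  v4=F  v5=T  v6=T  v7=F  v8=F  v9=T  v10=T

v2 occurs only positively in the remaining clauses — set v2 = True.
v4 occurs only negated in the remaining clauses — set v4 = False.
Try v1 = False.
Branch on v3: take v3 = True.
For the remaining variables, v5 = True, v6 = True, v7 = False, v8 = False, v9 = True, v10 = True works.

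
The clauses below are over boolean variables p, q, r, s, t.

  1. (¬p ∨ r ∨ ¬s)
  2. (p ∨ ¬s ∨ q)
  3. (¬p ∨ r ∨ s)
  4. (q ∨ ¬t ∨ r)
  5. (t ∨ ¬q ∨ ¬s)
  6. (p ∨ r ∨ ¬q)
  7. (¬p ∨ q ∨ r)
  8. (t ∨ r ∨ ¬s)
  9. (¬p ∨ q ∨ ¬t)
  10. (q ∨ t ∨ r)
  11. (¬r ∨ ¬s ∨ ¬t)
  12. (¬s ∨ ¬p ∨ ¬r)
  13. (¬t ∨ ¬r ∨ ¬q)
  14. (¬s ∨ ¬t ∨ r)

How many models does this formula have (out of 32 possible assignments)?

5

Satisfying assignments:
  p=F q=F r=T s=F t=F
  p=F q=F r=T s=F t=T
  p=F q=T r=T s=F t=F
  p=T q=F r=T s=F t=F
  p=T q=T r=T s=F t=F
That's 5 in total.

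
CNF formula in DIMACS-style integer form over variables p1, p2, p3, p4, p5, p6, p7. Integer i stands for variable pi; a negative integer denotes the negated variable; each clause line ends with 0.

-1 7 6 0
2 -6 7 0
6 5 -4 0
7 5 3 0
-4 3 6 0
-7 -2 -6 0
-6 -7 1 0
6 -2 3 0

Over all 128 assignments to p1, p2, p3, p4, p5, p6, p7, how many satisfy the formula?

43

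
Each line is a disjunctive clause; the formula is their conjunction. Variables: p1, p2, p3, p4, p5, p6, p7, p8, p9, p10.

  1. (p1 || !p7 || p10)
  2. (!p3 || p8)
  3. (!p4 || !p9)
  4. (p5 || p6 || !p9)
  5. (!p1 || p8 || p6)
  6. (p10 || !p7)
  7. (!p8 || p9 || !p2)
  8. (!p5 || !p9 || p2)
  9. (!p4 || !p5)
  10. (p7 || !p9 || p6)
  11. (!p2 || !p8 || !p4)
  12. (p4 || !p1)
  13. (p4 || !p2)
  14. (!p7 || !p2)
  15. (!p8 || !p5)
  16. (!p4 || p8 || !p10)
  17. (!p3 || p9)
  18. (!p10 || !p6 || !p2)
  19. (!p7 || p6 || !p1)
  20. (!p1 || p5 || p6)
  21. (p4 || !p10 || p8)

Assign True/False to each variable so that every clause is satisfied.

p1=F, p2=F, p3=F, p4=T, p5=F, p6=F, p7=T, p8=T, p9=F, p10=T

Pure literal: p3 appears only negated; assign p3 = False.
Set p1 = False and propagate.
The remaining clauses are satisfied by p2 = False, p4 = True, p5 = False, p6 = False, p7 = True, p8 = True, p9 = False, p10 = True.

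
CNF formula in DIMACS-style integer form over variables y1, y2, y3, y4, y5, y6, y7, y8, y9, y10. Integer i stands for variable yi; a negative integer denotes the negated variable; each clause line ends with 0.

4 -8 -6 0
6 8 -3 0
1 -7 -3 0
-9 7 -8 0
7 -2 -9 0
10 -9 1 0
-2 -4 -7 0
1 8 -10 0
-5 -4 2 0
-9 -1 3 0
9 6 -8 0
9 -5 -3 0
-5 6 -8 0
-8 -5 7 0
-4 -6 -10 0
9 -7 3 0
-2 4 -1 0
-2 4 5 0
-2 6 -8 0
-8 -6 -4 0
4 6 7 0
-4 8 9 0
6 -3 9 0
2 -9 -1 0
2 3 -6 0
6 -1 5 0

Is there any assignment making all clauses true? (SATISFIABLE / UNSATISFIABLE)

SATISFIABLE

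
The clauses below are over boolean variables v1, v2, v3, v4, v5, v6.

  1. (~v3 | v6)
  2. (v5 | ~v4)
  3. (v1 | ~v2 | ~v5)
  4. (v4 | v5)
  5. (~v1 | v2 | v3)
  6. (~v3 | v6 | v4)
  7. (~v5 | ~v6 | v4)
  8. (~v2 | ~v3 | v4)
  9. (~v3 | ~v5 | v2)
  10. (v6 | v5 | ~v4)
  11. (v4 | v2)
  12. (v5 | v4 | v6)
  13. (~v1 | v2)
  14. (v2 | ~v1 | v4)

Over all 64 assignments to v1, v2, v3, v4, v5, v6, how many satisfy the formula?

The models are:
  v1=0 v2=0 v3=0 v4=1 v5=1 v6=0
  v1=0 v2=0 v3=0 v4=1 v5=1 v6=1
  v1=1 v2=1 v3=0 v4=0 v5=1 v6=0
  v1=1 v2=1 v3=0 v4=1 v5=1 v6=0
  v1=1 v2=1 v3=0 v4=1 v5=1 v6=1
  v1=1 v2=1 v3=1 v4=1 v5=1 v6=1
That's 6 in total.

6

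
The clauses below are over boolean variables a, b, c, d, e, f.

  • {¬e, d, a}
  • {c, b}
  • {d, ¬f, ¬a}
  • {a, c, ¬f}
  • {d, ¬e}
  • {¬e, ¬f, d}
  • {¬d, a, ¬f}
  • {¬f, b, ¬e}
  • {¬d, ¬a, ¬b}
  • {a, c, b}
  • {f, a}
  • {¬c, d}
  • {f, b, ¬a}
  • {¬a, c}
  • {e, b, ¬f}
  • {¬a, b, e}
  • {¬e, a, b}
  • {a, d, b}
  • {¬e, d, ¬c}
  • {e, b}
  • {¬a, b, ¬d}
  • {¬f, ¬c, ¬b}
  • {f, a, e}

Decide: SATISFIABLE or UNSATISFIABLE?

UNSATISFIABLE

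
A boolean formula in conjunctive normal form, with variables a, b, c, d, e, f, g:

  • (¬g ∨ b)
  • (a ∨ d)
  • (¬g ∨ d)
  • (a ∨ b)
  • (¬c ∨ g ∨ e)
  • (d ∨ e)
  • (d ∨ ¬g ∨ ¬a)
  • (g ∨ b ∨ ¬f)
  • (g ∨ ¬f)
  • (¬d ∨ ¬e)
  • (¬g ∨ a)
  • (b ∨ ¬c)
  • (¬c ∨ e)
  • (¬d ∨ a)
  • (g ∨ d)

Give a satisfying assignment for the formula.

b occurs only positively in the remaining clauses — set b = True.
Pure literal: c appears only negated; assign c = False.
Try a = True.
The remaining clauses are satisfied by d = True, e = False, f = True, g = True.
Every clause has at least one true literal under this assignment.

a = True  b = True  c = False  d = True  e = False  f = True  g = True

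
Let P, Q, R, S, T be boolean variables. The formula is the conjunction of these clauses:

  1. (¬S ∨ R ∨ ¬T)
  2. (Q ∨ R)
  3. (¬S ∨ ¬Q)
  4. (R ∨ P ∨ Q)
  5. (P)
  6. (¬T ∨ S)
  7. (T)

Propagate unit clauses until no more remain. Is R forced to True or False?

True

(P) stands alone — P = True.
(T) is a unit clause: T = True.
In (S ∨ ¬T), ¬T is now false; S must hold, so S = True.
From (¬S ∨ ¬T ∨ R) and S = True, T = True: R = True.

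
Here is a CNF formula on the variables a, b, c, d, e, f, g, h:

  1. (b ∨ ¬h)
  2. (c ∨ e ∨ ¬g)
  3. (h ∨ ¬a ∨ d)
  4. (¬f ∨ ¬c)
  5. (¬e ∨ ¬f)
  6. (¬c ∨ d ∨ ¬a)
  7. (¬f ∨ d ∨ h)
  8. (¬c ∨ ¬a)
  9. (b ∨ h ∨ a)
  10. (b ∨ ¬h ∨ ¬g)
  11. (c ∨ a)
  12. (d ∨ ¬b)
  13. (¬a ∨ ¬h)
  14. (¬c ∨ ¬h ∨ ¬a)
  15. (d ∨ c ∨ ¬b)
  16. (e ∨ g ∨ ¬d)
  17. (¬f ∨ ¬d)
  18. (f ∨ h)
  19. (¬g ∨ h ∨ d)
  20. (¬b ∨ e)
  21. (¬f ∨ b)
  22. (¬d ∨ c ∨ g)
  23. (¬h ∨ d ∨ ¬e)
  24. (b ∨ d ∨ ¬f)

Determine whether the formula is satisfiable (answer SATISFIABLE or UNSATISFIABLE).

SATISFIABLE

Branch on a: take a = False.
  then c is forced to True.
  then f is forced to False.
  then h is forced to True.
  then b is forced to True.
  then d is forced to True.
  then e is forced to True.
g is now unconstrained; take g = True.
So a=F, b=T, c=T, d=T, e=T, f=F, g=T, h=T is a satisfying assignment.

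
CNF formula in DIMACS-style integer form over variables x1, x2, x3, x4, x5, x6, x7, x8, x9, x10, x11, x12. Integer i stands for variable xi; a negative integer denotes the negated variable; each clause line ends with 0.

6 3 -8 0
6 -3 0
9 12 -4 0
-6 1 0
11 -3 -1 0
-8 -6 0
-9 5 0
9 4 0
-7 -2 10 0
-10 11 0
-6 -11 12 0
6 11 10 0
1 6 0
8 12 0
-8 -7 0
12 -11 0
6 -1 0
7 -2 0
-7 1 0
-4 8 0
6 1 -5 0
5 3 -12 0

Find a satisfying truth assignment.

x1 = True, x2 = False, x3 = False, x4 = False, x5 = True, x6 = True, x7 = True, x8 = False, x9 = True, x10 = False, x11 = False, x12 = True

Pure literal: x2 appears only negated; assign x2 = False.
Set x1 = True and propagate.
  then x6 is forced to True.
  then x8 is forced to False.
  then x12 is forced to True.
  then x4 is forced to False.
  then x9 is forced to True.
  then x5 is forced to True.
Set x3 = False and propagate.
The remaining clauses are satisfied by x7 = True, x10 = False, x11 = False.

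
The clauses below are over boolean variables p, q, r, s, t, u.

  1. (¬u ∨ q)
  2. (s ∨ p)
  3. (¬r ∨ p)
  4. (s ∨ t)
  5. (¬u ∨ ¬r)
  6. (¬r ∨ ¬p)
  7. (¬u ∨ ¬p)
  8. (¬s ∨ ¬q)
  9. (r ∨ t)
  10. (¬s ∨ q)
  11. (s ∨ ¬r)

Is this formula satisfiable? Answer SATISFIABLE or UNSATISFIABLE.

SATISFIABLE

Pure literal: t appears only positively; assign t = True.
Pure literal: u appears only negated; assign u = False.
Branch on p: take p = True.
  then r is forced to False.
For the remaining variables, q = True, s = False works.
So p=1, q=1, r=0, s=0, t=1, u=0 is a satisfying assignment.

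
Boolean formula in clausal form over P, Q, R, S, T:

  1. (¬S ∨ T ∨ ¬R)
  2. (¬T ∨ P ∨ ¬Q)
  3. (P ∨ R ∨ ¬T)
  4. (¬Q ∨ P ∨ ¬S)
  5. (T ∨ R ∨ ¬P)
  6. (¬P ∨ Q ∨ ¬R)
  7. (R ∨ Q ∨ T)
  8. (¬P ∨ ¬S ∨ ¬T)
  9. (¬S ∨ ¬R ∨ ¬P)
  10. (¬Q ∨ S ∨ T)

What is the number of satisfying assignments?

6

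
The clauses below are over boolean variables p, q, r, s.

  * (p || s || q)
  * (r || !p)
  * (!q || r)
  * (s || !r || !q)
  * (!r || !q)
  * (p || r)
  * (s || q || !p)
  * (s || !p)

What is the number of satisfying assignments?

Satisfying assignments:
  p=0 q=0 r=1 s=1
  p=1 q=0 r=1 s=1
That's 2 in total.

2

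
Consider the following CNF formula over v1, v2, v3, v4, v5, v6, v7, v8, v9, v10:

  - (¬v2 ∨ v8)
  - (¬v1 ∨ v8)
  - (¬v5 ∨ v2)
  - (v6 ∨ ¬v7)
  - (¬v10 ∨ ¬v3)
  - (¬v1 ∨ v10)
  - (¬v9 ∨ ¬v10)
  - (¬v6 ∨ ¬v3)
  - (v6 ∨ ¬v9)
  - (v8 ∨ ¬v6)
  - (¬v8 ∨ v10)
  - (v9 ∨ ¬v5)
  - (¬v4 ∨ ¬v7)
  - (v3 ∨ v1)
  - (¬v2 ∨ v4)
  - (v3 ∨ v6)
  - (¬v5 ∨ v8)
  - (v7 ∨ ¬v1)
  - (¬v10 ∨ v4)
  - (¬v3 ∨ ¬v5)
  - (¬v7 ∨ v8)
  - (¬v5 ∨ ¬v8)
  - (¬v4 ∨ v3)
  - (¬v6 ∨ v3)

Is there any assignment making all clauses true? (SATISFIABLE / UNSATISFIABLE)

Pure literal: v5 appears only negated; assign v5 = False.
Branch on v1: take v1 = False.
  then v3 is forced to True.
  then v10 is forced to False.
  then v6 is forced to False.
  then v7 is forced to False.
  then v9 is forced to False.
  then v8 is forced to False.
  then v2 is forced to False.
v4 is now unconstrained; take v4 = True.
Every clause has at least one true literal under this assignment.
So v1=False  v2=False  v3=True  v4=True  v5=False  v6=False  v7=False  v8=False  v9=False  v10=False is a satisfying assignment.

SATISFIABLE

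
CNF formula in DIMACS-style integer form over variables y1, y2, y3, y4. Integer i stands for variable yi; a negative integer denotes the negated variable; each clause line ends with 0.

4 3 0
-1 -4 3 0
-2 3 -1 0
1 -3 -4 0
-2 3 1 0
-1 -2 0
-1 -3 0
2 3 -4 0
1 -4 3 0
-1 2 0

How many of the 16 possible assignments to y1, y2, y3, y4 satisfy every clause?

The models are:
  y1=F y2=F y3=T y4=F
  y1=F y2=T y3=T y4=F
That's 2 in total.

2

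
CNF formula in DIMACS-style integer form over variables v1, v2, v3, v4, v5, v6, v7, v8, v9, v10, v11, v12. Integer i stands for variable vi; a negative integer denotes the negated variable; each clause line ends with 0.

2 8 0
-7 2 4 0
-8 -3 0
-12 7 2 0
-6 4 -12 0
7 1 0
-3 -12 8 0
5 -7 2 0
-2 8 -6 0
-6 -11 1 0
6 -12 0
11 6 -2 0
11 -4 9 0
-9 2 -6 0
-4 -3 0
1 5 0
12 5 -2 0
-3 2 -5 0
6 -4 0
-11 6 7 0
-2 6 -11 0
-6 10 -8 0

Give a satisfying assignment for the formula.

v1 = True, v2 = True, v3 = False, v4 = True, v5 = True, v6 = True, v7 = False, v8 = True, v9 = True, v10 = True, v11 = True, v12 = False

v1 occurs only positively in the remaining clauses — set v1 = True.
Pure literal: v3 appears only negated; assign v3 = False.
Set v2 = True and propagate.
Branch on v4: take v4 = True.
  then v6 is forced to True.
  then v8 is forced to True.
  then v10 is forced to True.
The remaining clauses are satisfied by v5 = True, v7 = False, v9 = True, v11 = True, v12 = False.
Check each clause:
  1. (v8 \/ v2) — v8 is true.
  2. (~v7 \/ v2 \/ v4) — ~v7 is true.
  3. (~v3 \/ ~v8) — ~v3 is true.
  4. (v7 \/ ~v12 \/ v2) — v2 is true.
  5. (v4 \/ ~v6 \/ ~v12) — v4 is true.
  6. (v7 \/ v1) — v1 is true.
  7. (~v3 \/ ~v12 \/ v8) — v8 is true.
  8. (v2 \/ ~v7 \/ v5) — ~v7 is true.
  9. (v8 \/ ~v2 \/ ~v6) — v8 is true.
  10. (~v11 \/ ~v6 \/ v1) — v1 is true.
  11. (~v12 \/ v6) — ~v12 is true.
  12. (v6 \/ v11 \/ ~v2) — v11 is true.
  13. (~v4 \/ v11 \/ v9) — v9 is true.
  14. (v2 \/ ~v6 \/ ~v9) — v2 is true.
  15. (~v3 \/ ~v4) — ~v3 is true.
  16. (v5 \/ v1) — v1 is true.
  17. (v5 \/ v12 \/ ~v2) — v5 is true.
  18. (v2 \/ ~v3 \/ ~v5) — v2 is true.
  19. (v6 \/ ~v4) — v6 is true.
  20. (v7 \/ v6 \/ ~v11) — v6 is true.
  21. (v6 \/ ~v11 \/ ~v2) — v6 is true.
  22. (~v6 \/ v10 \/ ~v8) — v10 is true.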